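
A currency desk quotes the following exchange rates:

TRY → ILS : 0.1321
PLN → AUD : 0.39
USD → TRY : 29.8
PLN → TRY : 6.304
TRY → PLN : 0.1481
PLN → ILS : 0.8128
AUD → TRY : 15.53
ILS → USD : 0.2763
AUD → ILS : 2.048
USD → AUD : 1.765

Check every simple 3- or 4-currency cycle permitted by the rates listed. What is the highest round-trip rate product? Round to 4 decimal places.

1.0877

TRY→ILS→USD→TRY: 0.1321 × 0.2763 × 29.8 = 1.08768
TRY→ILS→USD→AUD→TRY: 0.1321 × 0.2763 × 1.765 × 15.53 = 1.00046
ILS→USD→AUD→ILS: 0.2763 × 1.765 × 2.048 = 0.99875
PLN→ILS→USD→TRY→PLN: 0.8128 × 0.2763 × 29.8 × 0.1481 = 0.99114
PLN→AUD→TRY→PLN: 0.39 × 15.53 × 0.1481 = 0.89700
Maximum is TRY→ILS→USD→TRY at 1.0877; arbitrage exists.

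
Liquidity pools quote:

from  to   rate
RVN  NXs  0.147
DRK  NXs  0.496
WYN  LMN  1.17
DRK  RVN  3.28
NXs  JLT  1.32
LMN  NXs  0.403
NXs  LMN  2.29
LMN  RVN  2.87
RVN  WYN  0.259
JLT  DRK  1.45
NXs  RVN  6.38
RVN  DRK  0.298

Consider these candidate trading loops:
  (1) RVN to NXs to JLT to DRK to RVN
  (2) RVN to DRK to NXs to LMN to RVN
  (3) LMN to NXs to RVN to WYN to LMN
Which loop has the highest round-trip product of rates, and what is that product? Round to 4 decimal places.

0.9714

(1) 0.147 × 1.32 × 1.45 × 3.28 = 0.92285
(2) 0.298 × 0.496 × 2.29 × 2.87 = 0.97144
(3) 0.403 × 6.38 × 0.259 × 1.17 = 0.77913
Highest is cycle (2) at 0.9714 (≤1, no arbitrage).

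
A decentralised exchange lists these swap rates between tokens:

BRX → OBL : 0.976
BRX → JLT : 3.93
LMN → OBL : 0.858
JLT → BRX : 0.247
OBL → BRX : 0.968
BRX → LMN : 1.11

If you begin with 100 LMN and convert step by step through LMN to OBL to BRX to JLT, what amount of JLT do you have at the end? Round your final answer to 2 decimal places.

100 LMN × 0.858 = 85.8 OBL
85.8 OBL × 0.968 = 83.0544 BRX
83.0544 BRX × 3.93 = 326.403792 JLT

326.40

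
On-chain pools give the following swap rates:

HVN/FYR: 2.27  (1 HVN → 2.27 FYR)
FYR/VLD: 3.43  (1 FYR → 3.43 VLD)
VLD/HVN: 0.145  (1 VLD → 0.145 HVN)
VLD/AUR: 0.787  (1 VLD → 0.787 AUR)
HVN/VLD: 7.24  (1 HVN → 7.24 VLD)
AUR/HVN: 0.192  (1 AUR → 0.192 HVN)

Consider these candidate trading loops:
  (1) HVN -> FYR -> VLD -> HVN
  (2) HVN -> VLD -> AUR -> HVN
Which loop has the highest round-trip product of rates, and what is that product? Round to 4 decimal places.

1.1290

(1) 2.27 × 3.43 × 0.145 = 1.12898
(2) 7.24 × 0.787 × 0.192 = 1.09399
Highest is cycle (1) at 1.1290 (>1, arbitrage).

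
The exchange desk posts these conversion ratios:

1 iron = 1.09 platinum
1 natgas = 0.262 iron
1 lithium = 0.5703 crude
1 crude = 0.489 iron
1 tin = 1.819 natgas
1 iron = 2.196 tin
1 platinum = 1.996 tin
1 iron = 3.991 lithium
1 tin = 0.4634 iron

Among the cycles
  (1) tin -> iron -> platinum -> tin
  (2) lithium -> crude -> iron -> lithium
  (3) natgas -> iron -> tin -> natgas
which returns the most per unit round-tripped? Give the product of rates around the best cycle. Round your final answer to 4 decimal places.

(1) 0.4634 × 1.09 × 1.996 = 1.00819
(2) 0.5703 × 0.489 × 3.991 = 1.11300
(3) 0.262 × 2.196 × 1.819 = 1.04657
Highest is cycle (2) at 1.1130 (>1, arbitrage).

1.1130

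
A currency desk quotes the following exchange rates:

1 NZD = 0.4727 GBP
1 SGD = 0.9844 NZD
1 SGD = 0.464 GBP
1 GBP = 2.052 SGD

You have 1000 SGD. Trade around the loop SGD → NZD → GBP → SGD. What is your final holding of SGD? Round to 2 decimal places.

954.85

1000 SGD × 0.9844 = 984.4 NZD
984.4 NZD × 0.4727 = 465.32588 GBP
465.32588 GBP × 2.052 = 954.84870576 SGD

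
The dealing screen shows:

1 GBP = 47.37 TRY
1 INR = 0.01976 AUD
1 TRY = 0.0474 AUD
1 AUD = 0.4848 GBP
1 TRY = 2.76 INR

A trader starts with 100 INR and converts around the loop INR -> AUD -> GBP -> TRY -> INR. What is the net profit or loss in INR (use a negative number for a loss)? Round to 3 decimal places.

100 INR × 0.01976 = 1.976 AUD
1.976 AUD × 0.4848 = 0.9579648 GBP
0.9579648 GBP × 47.37 = 45.378792576 TRY
45.378792576 TRY × 2.76 = 125.24546750976 INR
Net change: 125.24546750976 − 100 = 25.24546750976 INR

25.245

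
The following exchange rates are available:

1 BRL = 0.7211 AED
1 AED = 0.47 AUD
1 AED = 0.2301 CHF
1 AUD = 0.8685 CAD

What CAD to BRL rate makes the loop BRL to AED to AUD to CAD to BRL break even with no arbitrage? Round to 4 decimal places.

Known legs of the cycle: 0.7211 × 0.47 × 0.8685 = 0.2943494145
For no arbitrage the full-cycle product must be 1, so the missing rate is 1 / 0.2943494145 ≈ 3.397323.

3.3973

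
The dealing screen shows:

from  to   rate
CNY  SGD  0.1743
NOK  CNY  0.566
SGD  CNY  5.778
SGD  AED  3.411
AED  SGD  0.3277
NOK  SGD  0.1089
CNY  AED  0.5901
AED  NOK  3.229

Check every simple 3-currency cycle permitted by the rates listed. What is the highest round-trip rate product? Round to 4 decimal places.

NOK→SGD→AED→NOK: 0.1089 × 3.411 × 3.229 = 1.19944
CNY→AED→SGD→CNY: 0.5901 × 0.3277 × 5.778 = 1.11733
CNY→AED→NOK→CNY: 0.5901 × 3.229 × 0.566 = 1.07848
Maximum is NOK→SGD→AED→NOK at 1.1994; arbitrage exists.

1.1994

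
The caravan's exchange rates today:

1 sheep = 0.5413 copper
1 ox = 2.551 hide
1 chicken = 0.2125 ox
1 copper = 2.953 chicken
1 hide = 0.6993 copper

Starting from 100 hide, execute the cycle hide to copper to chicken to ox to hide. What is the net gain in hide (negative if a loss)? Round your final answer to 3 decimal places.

100 hide × 0.6993 = 69.93 copper
69.93 copper × 2.953 = 206.50329 chicken
206.50329 chicken × 0.2125 = 43.881949125 ox
43.881949125 ox × 2.551 = 111.942852217875 hide
Net change: 111.942852217875 − 100 = 11.942852217875 hide

11.943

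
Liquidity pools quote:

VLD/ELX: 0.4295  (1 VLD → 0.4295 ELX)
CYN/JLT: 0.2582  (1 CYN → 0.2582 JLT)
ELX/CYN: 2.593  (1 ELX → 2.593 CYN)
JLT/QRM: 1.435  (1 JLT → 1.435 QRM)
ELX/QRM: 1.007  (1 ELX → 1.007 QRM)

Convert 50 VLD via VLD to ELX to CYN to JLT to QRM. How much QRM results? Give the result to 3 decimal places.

50 VLD × 0.4295 = 21.475 ELX
21.475 ELX × 2.593 = 55.684675 CYN
55.684675 CYN × 0.2582 = 14.377783085 JLT
14.377783085 JLT × 1.435 = 20.632118726975 QRM

20.632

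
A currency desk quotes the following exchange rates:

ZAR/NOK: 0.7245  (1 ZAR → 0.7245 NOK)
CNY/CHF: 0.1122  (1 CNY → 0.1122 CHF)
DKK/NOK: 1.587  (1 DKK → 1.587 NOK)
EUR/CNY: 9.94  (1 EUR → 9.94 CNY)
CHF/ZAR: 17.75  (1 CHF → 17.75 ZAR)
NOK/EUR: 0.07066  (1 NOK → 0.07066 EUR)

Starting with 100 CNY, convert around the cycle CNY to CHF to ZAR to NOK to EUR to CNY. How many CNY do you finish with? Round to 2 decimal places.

100 CNY × 0.1122 = 11.22 CHF
11.22 CHF × 17.75 = 199.155 ZAR
199.155 ZAR × 0.7245 = 144.2877975 NOK
144.2877975 NOK × 0.07066 = 10.19537577135 EUR
10.19537577135 EUR × 9.94 = 101.342035167219 CNY

101.34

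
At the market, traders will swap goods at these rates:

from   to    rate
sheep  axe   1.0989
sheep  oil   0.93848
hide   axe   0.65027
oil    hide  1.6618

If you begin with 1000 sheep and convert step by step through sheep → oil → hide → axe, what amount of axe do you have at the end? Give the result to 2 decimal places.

1014.14

1000 sheep × 0.93848 = 938.48 oil
938.48 oil × 1.6618 = 1559.566064 hide
1559.566064 hide × 0.65027 = 1014.13902443728 axe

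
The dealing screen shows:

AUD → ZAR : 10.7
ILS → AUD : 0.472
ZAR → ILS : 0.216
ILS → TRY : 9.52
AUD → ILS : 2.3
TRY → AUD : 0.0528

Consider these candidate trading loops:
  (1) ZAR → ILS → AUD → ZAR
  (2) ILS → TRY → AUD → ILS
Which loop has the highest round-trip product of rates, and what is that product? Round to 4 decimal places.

1.1561

(1) 0.216 × 0.472 × 10.7 = 1.09089
(2) 9.52 × 0.0528 × 2.3 = 1.15611
Highest is cycle (2) at 1.1561 (>1, arbitrage).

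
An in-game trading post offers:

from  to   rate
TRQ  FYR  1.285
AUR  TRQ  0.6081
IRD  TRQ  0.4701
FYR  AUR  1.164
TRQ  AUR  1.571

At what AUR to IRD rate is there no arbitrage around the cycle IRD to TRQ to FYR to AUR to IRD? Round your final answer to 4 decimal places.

Known legs of the cycle: 0.4701 × 1.285 × 1.164 = 0.703147374
For no arbitrage the full-cycle product must be 1, so the missing rate is 1 / 0.703147374 ≈ 1.422177.

1.4222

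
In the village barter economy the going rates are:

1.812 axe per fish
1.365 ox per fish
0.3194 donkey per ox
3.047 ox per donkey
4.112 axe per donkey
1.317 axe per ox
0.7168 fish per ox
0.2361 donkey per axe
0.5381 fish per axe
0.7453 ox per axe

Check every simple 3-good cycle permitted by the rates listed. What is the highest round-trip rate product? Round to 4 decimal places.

axe→ox→donkey→axe: 0.7453 × 0.3194 × 4.112 = 0.97886
axe→ox→fish→axe: 0.7453 × 0.7168 × 1.812 = 0.96803
axe→fish→ox→axe: 0.5381 × 1.365 × 1.317 = 0.96735
axe→donkey→ox→axe: 0.2361 × 3.047 × 1.317 = 0.94745
Maximum is axe→ox→donkey→axe at 0.9789; no arbitrage — every cycle loses value.

0.9789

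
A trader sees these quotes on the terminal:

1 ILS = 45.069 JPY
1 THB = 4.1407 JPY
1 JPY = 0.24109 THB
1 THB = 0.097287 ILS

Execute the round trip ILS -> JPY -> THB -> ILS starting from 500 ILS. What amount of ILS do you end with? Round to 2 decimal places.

528.54

500 ILS × 45.069 = 22534.5 JPY
22534.5 JPY × 0.24109 = 5432.842605 THB
5432.842605 THB × 0.097287 = 528.544958512635 ILS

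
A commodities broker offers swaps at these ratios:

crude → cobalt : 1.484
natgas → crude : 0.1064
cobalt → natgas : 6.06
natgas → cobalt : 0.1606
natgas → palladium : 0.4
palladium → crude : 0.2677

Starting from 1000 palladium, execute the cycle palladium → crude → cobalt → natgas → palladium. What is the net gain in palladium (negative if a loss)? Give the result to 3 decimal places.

-37.025

1000 palladium × 0.2677 = 267.7 crude
267.7 crude × 1.484 = 397.2668 cobalt
397.2668 cobalt × 6.06 = 2407.436808 natgas
2407.436808 natgas × 0.4 = 962.9747232 palladium
Net change: 962.9747232 − 1000 = -37.0252768 palladium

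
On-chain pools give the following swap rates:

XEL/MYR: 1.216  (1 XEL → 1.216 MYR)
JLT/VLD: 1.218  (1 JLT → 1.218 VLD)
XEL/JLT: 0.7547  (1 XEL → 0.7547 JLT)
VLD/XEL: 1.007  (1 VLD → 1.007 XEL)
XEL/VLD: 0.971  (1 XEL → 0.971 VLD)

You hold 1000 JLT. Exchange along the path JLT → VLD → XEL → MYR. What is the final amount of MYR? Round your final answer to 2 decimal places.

1000 JLT × 1.218 = 1218 VLD
1218 VLD × 1.007 = 1226.526 XEL
1226.526 XEL × 1.216 = 1491.455616 MYR

1491.46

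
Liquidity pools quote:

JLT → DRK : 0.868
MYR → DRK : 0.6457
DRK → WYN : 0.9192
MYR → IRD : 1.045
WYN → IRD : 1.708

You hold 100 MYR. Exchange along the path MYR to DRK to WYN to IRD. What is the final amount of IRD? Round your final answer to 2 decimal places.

100 MYR × 0.6457 = 64.57 DRK
64.57 DRK × 0.9192 = 59.352744 WYN
59.352744 WYN × 1.708 = 101.374486752 IRD

101.37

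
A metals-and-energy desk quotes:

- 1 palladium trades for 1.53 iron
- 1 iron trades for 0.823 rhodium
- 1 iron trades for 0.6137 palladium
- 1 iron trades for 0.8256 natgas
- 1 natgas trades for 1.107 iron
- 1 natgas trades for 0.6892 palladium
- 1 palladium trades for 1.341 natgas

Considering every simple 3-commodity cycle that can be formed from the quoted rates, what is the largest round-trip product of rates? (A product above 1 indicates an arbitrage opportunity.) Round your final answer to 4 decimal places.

0.9110

iron→palladium→natgas→iron: 0.6137 × 1.341 × 1.107 = 0.91103
iron→natgas→palladium→iron: 0.8256 × 0.6892 × 1.53 = 0.87058
Maximum is iron→palladium→natgas→iron at 0.9110; no arbitrage — every cycle loses value.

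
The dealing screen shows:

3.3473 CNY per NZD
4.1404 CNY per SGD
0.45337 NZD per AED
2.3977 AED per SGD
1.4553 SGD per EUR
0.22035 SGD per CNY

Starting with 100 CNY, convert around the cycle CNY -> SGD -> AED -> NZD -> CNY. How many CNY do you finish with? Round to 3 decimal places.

80.178

100 CNY × 0.22035 = 22.035 SGD
22.035 SGD × 2.3977 = 52.8333195 AED
52.8333195 AED × 0.45337 = 23.953042061715 NZD
23.953042061715 NZD × 3.3473 = 80.1780176931786195 CNY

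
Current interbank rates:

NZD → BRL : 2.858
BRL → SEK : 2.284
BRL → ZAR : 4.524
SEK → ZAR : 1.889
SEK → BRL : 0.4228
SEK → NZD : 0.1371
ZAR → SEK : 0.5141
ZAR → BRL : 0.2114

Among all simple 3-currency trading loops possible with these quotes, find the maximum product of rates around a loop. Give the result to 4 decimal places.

SEK→BRL→ZAR→SEK: 0.4228 × 4.524 × 0.5141 = 0.98334
SEK→ZAR→BRL→SEK: 1.889 × 0.2114 × 2.284 = 0.91208
SEK→NZD→BRL→SEK: 0.1371 × 2.858 × 2.284 = 0.89494
Maximum is SEK→BRL→ZAR→SEK at 0.9833; no arbitrage — every cycle loses value.

0.9833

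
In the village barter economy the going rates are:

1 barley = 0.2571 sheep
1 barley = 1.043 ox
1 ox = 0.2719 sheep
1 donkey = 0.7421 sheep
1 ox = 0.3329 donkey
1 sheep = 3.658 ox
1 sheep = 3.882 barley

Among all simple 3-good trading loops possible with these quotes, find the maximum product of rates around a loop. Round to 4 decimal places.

barley→ox→sheep→barley: 1.043 × 0.2719 × 3.882 = 1.10090
ox→donkey→sheep→ox: 0.3329 × 0.7421 × 3.658 = 0.90369
Maximum is barley→ox→sheep→barley at 1.1009; arbitrage exists.

1.1009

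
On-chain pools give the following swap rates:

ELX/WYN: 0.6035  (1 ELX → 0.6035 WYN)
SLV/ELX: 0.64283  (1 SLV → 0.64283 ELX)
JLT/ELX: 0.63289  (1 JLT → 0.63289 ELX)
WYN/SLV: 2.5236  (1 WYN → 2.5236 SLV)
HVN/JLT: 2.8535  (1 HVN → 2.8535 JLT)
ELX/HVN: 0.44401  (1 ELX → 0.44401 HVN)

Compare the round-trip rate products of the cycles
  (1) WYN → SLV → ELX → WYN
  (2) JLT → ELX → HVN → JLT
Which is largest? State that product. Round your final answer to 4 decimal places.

0.9790

(1) 2.5236 × 0.64283 × 0.6035 = 0.97903
(2) 0.63289 × 0.44401 × 2.8535 = 0.80186
Highest is cycle (1) at 0.9790 (≤1, no arbitrage).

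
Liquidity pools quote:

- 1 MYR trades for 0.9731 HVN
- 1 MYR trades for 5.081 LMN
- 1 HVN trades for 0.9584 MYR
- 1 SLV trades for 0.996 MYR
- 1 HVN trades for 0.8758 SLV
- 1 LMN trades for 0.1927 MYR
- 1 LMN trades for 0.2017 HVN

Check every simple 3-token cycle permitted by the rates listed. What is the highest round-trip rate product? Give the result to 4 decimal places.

0.9822

LMN→HVN→MYR→LMN: 0.2017 × 0.9584 × 5.081 = 0.98220
SLV→MYR→HVN→SLV: 0.996 × 0.9731 × 0.8758 = 0.84883
Maximum is LMN→HVN→MYR→LMN at 0.9822; no arbitrage — every cycle loses value.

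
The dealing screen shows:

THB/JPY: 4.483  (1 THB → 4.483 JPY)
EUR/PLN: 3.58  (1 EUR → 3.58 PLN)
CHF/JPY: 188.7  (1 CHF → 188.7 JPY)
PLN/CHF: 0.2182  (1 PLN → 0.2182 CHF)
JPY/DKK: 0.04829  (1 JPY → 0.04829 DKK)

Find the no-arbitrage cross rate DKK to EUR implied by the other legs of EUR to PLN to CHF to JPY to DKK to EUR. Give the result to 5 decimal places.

Known legs of the cycle: 3.58 × 0.2182 × 188.7 × 0.04829 = 7.118145785388
For no arbitrage the full-cycle product must be 1, so the missing rate is 1 / 7.118145785388 ≈ 0.1404860.

0.14049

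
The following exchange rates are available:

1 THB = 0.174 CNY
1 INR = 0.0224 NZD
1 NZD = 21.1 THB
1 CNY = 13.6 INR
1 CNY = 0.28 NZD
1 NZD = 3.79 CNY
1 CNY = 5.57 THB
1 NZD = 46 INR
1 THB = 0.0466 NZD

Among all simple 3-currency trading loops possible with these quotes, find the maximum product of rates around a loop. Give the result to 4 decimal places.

INR→NZD→CNY→INR: 0.0224 × 3.79 × 13.6 = 1.15459
THB→CNY→NZD→THB: 0.174 × 0.28 × 21.1 = 1.02799
THB→NZD→CNY→THB: 0.0466 × 3.79 × 5.57 = 0.98374
Maximum is INR→NZD→CNY→INR at 1.1546; arbitrage exists.

1.1546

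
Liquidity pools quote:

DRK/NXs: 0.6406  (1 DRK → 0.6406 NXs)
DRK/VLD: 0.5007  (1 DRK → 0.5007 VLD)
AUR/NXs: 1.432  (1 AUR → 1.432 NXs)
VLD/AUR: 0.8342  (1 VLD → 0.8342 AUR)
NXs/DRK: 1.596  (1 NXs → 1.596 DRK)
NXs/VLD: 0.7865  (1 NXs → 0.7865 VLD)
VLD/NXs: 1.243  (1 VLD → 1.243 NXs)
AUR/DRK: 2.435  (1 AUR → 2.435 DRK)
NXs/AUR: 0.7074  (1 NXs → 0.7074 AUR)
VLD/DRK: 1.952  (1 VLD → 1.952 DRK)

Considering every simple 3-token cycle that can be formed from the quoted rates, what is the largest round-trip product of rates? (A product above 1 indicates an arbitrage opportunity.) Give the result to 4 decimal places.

1.1034

NXs→AUR→DRK→NXs: 0.7074 × 2.435 × 0.6406 = 1.10345
DRK→VLD→AUR→DRK: 0.5007 × 0.8342 × 2.435 = 1.01706
NXs→DRK→VLD→NXs: 1.596 × 0.5007 × 1.243 = 0.99330
NXs→VLD→DRK→NXs: 0.7865 × 1.952 × 0.6406 = 0.98348
NXs→VLD→AUR→NXs: 0.7865 × 0.8342 × 1.432 = 0.93953
Maximum is NXs→AUR→DRK→NXs at 1.1034; arbitrage exists.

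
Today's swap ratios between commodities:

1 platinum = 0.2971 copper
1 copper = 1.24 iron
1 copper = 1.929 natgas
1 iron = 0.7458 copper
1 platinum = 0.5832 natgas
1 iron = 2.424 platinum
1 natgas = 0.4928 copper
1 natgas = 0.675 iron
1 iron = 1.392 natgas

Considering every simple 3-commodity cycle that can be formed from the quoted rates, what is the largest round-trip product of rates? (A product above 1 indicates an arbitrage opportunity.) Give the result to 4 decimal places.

natgas→iron→copper→natgas: 0.675 × 0.7458 × 1.929 = 0.97109
natgas→iron→platinum→natgas: 0.675 × 2.424 × 0.5832 = 0.95423
platinum→copper→iron→platinum: 0.2971 × 1.24 × 2.424 = 0.89301
natgas→copper→iron→natgas: 0.4928 × 1.24 × 1.392 = 0.85061
Maximum is natgas→iron→copper→natgas at 0.9711; no arbitrage — every cycle loses value.

0.9711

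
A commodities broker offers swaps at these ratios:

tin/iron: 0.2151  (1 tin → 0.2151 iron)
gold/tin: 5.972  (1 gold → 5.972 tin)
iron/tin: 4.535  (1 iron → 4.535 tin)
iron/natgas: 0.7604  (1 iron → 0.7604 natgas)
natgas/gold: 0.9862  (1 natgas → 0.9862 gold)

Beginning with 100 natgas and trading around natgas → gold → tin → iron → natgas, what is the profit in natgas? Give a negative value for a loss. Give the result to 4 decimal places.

-3.6687

100 natgas × 0.9862 = 98.62 gold
98.62 gold × 5.972 = 588.95864 tin
588.95864 tin × 0.2151 = 126.685003464 iron
126.685003464 iron × 0.7604 = 96.3312766340256 natgas
Net change: 96.3312766340256 − 100 = -3.6687233659744 natgas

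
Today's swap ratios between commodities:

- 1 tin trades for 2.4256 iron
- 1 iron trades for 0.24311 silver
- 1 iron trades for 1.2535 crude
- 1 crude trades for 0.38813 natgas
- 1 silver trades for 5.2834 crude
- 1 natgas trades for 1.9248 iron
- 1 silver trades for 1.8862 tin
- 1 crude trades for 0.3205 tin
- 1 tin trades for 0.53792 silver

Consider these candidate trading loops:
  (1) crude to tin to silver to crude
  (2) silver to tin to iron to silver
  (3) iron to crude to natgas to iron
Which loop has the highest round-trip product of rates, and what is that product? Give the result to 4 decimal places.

1.1123

(1) 0.3205 × 0.53792 × 5.2834 = 0.91088
(2) 1.8862 × 2.4256 × 0.24311 = 1.11227
(3) 1.2535 × 0.38813 × 1.9248 = 0.93646
Highest is cycle (2) at 1.1123 (>1, arbitrage).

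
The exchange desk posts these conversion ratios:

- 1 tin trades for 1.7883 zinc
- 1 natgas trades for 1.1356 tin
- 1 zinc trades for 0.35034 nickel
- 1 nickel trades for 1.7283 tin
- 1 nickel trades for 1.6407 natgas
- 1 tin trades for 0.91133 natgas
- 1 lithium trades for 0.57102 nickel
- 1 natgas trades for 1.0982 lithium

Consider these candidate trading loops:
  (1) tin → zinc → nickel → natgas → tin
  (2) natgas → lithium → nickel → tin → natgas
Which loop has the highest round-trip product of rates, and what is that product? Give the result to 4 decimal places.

(1) 1.7883 × 0.35034 × 1.6407 × 1.1356 = 1.16731
(2) 1.0982 × 0.57102 × 1.7283 × 0.91133 = 0.98771
Highest is cycle (1) at 1.1673 (>1, arbitrage).

1.1673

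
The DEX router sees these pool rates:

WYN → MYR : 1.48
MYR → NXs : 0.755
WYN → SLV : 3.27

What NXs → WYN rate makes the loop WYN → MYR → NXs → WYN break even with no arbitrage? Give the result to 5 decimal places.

Known legs of the cycle: 1.48 × 0.755 = 1.1174
For no arbitrage the full-cycle product must be 1, so the missing rate is 1 / 1.1174 ≈ 0.8949347.

0.89493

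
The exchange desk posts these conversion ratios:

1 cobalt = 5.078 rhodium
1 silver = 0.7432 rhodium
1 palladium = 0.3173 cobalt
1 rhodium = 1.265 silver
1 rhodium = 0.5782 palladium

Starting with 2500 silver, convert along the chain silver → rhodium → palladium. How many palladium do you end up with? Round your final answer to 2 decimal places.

1074.30

2500 silver × 0.7432 = 1858 rhodium
1858 rhodium × 0.5782 = 1074.2956 palladium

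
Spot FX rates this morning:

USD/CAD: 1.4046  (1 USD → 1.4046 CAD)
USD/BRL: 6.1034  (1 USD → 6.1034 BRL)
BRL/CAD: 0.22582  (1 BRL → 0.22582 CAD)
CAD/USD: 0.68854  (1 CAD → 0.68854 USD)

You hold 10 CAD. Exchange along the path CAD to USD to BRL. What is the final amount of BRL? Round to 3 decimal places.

42.024

10 CAD × 0.68854 = 6.8854 USD
6.8854 USD × 6.1034 = 42.02435036 BRL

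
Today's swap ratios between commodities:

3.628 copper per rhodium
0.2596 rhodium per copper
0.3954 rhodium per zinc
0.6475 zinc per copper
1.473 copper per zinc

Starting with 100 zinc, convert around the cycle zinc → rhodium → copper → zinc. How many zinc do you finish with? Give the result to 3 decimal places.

92.885

100 zinc × 0.3954 = 39.54 rhodium
39.54 rhodium × 3.628 = 143.45112 copper
143.45112 copper × 0.6475 = 92.8846002 zinc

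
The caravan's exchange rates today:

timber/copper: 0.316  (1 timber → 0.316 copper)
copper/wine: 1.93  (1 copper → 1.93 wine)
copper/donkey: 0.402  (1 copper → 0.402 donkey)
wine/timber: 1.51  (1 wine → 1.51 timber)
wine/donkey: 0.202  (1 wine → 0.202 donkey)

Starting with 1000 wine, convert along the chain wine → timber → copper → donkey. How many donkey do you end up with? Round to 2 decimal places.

191.82

1000 wine × 1.51 = 1510 timber
1510 timber × 0.316 = 477.16 copper
477.16 copper × 0.402 = 191.81832 donkey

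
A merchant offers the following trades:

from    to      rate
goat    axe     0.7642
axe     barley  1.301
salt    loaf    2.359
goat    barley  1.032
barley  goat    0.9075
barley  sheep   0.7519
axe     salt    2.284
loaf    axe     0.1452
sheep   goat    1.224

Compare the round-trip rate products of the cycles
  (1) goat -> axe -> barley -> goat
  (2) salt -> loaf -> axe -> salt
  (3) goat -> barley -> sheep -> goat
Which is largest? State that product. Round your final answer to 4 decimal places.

(1) 0.7642 × 1.301 × 0.9075 = 0.90226
(2) 2.359 × 0.1452 × 2.284 = 0.78233
(3) 1.032 × 0.7519 × 1.224 = 0.94978
Highest is cycle (3) at 0.9498 (≤1, no arbitrage).

0.9498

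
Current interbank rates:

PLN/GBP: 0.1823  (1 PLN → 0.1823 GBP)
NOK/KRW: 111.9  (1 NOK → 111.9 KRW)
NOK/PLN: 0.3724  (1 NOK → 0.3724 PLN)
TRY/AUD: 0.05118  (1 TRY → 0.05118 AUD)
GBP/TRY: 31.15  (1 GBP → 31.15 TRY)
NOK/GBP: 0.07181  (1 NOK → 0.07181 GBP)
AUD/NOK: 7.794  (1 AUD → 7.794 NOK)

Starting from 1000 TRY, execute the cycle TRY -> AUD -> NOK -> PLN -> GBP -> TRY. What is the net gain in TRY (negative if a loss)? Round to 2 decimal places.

-156.44

1000 TRY × 0.05118 = 51.18 AUD
51.18 AUD × 7.794 = 398.89692 NOK
398.89692 NOK × 0.3724 = 148.549213008 PLN
148.549213008 PLN × 0.1823 = 27.0805215313584 GBP
27.0805215313584 GBP × 31.15 = 843.55824570181416 TRY
Net change: 843.55824570181416 − 1000 = -156.44175429818584 TRY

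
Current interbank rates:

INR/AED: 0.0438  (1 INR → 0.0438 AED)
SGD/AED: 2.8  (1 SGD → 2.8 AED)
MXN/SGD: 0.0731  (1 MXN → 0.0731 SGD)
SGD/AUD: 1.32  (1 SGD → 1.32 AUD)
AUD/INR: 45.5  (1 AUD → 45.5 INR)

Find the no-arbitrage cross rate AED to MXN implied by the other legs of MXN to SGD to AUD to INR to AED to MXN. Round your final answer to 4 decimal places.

Known legs of the cycle: 0.0731 × 1.32 × 45.5 × 0.0438 = 0.1922989068
For no arbitrage the full-cycle product must be 1, so the missing rate is 1 / 0.1922989068 ≈ 5.200238.

5.2002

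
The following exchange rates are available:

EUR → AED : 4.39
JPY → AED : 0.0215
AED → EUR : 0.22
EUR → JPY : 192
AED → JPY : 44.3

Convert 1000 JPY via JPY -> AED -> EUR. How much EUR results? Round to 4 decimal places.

1000 JPY × 0.0215 = 21.5 AED
21.5 AED × 0.22 = 4.73 EUR

4.7300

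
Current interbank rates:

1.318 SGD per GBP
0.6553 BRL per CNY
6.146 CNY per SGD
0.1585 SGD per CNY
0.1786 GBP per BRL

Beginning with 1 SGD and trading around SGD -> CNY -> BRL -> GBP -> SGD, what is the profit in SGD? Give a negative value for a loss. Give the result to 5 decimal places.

-0.05195

1 SGD × 6.146 = 6.146 CNY
6.146 CNY × 0.6553 = 4.0274738 BRL
4.0274738 BRL × 0.1786 = 0.71930682068 GBP
0.71930682068 GBP × 1.318 = 0.94804638965624 SGD
Net change: 0.94804638965624 − 1 = -0.05195361034376 SGD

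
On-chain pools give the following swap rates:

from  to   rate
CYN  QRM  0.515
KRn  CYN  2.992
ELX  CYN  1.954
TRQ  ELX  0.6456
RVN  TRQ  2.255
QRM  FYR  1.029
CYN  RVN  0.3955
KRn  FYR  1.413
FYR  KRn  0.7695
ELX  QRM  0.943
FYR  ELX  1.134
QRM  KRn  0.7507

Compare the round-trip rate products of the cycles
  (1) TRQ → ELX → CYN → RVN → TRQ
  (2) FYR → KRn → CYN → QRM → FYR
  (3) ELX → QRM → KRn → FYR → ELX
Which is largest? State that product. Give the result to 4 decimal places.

(1) 0.6456 × 1.954 × 0.3955 × 2.255 = 1.12507
(2) 0.7695 × 2.992 × 0.515 × 1.029 = 1.22009
(3) 0.943 × 0.7507 × 1.413 × 1.134 = 1.13431
Highest is cycle (2) at 1.2201 (>1, arbitrage).

1.2201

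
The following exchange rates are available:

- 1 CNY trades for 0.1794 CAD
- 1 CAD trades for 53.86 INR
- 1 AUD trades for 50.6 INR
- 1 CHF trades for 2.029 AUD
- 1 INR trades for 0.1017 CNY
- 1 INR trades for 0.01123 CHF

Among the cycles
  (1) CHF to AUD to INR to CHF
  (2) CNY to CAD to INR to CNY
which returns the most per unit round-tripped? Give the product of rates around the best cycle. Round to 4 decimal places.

(1) 2.029 × 50.6 × 0.01123 = 1.15295
(2) 0.1794 × 53.86 × 0.1017 = 0.98267
Highest is cycle (1) at 1.1530 (>1, arbitrage).

1.1530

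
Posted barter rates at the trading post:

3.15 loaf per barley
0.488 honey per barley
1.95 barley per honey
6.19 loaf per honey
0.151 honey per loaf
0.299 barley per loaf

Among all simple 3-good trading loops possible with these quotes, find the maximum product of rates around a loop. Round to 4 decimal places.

0.9275

barley→loaf→honey→barley: 3.15 × 0.151 × 1.95 = 0.92752
barley→honey→loaf→barley: 0.488 × 6.19 × 0.299 = 0.90320
Maximum is barley→loaf→honey→barley at 0.9275; no arbitrage — every cycle loses value.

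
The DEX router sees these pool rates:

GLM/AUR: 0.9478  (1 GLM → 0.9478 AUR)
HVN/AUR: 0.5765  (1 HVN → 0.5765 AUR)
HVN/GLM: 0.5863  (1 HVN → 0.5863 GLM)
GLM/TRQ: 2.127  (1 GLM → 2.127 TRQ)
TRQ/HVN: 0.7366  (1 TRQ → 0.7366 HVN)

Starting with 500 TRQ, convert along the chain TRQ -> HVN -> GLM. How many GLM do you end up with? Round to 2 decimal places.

500 TRQ × 0.7366 = 368.3 HVN
368.3 HVN × 0.5863 = 215.93429 GLM

215.93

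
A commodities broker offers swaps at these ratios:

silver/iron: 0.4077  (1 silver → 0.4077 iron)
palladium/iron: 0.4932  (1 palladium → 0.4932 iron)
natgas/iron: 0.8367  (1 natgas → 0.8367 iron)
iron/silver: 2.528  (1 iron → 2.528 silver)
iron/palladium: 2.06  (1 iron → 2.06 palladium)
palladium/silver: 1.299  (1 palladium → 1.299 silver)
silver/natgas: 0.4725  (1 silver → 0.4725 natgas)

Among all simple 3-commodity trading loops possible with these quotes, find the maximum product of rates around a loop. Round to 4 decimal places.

1.0910

silver→iron→palladium→silver: 0.4077 × 2.06 × 1.299 = 1.09098
silver→natgas→iron→silver: 0.4725 × 0.8367 × 2.528 = 0.99942
Maximum is silver→iron→palladium→silver at 1.0910; arbitrage exists.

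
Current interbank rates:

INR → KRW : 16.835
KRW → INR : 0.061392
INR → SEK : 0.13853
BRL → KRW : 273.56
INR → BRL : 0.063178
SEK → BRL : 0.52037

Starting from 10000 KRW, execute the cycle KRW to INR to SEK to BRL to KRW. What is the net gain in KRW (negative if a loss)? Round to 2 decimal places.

10000 KRW × 0.061392 = 613.92 INR
613.92 INR × 0.13853 = 85.0463376 SEK
85.0463376 SEK × 0.52037 = 44.255562696912 BRL
44.255562696912 BRL × 273.56 = 12106.55173136724672 KRW
Net change: 12106.55173136724672 − 10000 = 2106.55173136724672 KRW

2106.55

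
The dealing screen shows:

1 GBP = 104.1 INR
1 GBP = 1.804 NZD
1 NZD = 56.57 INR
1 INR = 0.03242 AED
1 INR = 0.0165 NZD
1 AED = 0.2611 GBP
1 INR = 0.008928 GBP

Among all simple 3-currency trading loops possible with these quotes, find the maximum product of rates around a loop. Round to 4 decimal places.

0.9111

INR→GBP→NZD→INR: 0.008928 × 1.804 × 56.57 = 0.91112
INR→AED→GBP→INR: 0.03242 × 0.2611 × 104.1 = 0.88119
Maximum is INR→GBP→NZD→INR at 0.9111; no arbitrage — every cycle loses value.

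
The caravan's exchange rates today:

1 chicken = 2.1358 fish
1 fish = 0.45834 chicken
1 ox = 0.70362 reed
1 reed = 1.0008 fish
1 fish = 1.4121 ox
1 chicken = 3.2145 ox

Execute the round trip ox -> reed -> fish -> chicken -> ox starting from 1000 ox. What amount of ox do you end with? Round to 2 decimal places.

1037.50

1000 ox × 0.70362 = 703.62 reed
703.62 reed × 1.0008 = 704.182896 fish
704.182896 fish × 0.45834 = 322.75518855264 chicken
322.75518855264 chicken × 3.2145 = 1037.49655360246128 ox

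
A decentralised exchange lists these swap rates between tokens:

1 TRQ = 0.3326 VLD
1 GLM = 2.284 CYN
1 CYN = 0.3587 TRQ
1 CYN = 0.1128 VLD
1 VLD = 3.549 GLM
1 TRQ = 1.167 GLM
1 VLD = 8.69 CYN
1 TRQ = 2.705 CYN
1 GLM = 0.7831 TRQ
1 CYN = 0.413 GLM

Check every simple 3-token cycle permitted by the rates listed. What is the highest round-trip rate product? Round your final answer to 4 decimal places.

VLD→CYN→TRQ→VLD: 8.69 × 0.3587 × 0.3326 = 1.03675
GLM→CYN→TRQ→GLM: 2.284 × 0.3587 × 1.167 = 0.95609
VLD→GLM→TRQ→VLD: 3.549 × 0.7831 × 0.3326 = 0.92437
VLD→GLM→CYN→VLD: 3.549 × 2.284 × 0.1128 = 0.91435
GLM→TRQ→CYN→GLM: 0.7831 × 2.705 × 0.413 = 0.87485
Maximum is VLD→CYN→TRQ→VLD at 1.0367; arbitrage exists.

1.0367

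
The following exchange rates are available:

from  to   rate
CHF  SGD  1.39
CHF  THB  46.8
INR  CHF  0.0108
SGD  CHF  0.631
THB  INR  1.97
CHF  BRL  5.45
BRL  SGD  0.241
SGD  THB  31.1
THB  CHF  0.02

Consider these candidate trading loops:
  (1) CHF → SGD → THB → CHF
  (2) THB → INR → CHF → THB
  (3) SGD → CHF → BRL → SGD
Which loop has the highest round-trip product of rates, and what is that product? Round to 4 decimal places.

0.9957

(1) 1.39 × 31.1 × 0.02 = 0.86458
(2) 1.97 × 0.0108 × 46.8 = 0.99572
(3) 0.631 × 5.45 × 0.241 = 0.82879
Highest is cycle (2) at 0.9957 (≤1, no arbitrage).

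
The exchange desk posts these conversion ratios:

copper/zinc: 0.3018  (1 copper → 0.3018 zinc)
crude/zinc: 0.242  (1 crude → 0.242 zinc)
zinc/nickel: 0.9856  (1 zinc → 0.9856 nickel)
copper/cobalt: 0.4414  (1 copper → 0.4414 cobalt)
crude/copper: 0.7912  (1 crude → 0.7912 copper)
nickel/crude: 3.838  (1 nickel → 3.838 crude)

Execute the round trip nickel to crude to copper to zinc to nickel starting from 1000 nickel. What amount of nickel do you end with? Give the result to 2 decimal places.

1000 nickel × 3.838 = 3838 crude
3838 crude × 0.7912 = 3036.6256 copper
3036.6256 copper × 0.3018 = 916.45360608 zinc
916.45360608 zinc × 0.9856 = 903.256674152448 nickel

903.26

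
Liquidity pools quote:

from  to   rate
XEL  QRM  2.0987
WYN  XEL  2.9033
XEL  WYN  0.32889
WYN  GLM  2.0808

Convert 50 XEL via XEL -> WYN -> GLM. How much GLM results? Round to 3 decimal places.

34.218

50 XEL × 0.32889 = 16.4445 WYN
16.4445 WYN × 2.0808 = 34.2177156 GLM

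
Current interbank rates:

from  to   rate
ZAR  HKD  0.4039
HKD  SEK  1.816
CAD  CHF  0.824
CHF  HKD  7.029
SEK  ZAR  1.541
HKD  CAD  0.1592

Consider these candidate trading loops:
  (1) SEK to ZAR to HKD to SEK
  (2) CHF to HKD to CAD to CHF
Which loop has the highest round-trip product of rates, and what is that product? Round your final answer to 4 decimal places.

(1) 1.541 × 0.4039 × 1.816 = 1.13030
(2) 7.029 × 0.1592 × 0.824 = 0.92207
Highest is cycle (1) at 1.1303 (>1, arbitrage).

1.1303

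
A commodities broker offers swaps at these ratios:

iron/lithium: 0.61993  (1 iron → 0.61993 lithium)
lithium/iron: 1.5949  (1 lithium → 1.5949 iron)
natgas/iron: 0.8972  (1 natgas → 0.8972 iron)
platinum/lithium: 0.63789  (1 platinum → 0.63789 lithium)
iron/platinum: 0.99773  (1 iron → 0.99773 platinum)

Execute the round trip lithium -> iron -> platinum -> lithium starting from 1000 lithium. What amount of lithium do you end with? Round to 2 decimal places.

1000 lithium × 1.5949 = 1594.9 iron
1594.9 iron × 0.99773 = 1591.279577 platinum
1591.279577 platinum × 0.63789 = 1015.06132937253 lithium

1015.06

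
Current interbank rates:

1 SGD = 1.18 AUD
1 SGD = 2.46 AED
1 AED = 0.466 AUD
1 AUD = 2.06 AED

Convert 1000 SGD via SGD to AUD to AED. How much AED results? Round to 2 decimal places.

1000 SGD × 1.18 = 1180 AUD
1180 AUD × 2.06 = 2430.8 AED

2430.80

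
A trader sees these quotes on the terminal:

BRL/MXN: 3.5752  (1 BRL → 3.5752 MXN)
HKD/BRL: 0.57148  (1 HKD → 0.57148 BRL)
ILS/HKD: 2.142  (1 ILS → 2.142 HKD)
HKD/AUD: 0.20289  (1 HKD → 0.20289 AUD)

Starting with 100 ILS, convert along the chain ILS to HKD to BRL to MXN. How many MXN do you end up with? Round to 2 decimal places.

100 ILS × 2.142 = 214.2 HKD
214.2 HKD × 0.57148 = 122.411016 BRL
122.411016 BRL × 3.5752 = 437.6438644032 MXN

437.64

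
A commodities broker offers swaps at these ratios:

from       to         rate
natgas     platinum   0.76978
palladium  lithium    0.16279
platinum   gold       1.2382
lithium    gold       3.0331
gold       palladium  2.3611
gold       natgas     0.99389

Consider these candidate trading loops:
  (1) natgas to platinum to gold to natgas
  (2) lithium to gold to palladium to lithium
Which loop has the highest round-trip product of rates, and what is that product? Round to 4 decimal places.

1.1658

(1) 0.76978 × 1.2382 × 0.99389 = 0.94732
(2) 3.0331 × 2.3611 × 0.16279 = 1.16581
Highest is cycle (2) at 1.1658 (>1, arbitrage).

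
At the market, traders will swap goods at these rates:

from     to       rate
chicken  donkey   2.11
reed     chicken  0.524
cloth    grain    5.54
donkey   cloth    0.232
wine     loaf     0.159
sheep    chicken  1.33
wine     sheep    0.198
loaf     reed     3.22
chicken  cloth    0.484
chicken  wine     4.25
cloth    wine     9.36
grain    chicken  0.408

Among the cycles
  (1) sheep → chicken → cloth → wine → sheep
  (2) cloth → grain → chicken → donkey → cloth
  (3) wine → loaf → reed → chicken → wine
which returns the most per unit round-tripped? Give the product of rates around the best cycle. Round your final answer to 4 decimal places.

1.1930

(1) 1.33 × 0.484 × 9.36 × 0.198 = 1.19299
(2) 5.54 × 0.408 × 2.11 × 0.232 = 1.10647
(3) 0.159 × 3.22 × 0.524 × 4.25 = 1.14018
Highest is cycle (1) at 1.1930 (>1, arbitrage).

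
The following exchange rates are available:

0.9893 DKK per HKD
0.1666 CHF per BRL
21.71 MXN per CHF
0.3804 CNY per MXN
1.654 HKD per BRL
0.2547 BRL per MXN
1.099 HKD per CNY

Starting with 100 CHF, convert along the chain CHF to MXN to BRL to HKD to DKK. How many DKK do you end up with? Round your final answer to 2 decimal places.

100 CHF × 21.71 = 2171 MXN
2171 MXN × 0.2547 = 552.9537 BRL
552.9537 BRL × 1.654 = 914.5854198 HKD
914.5854198 HKD × 0.9893 = 904.79935580814 DKK

904.80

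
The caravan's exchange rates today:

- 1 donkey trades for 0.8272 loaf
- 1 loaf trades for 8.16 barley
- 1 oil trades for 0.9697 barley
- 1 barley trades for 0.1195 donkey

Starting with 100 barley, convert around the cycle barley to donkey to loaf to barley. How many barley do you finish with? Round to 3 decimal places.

80.662

100 barley × 0.1195 = 11.95 donkey
11.95 donkey × 0.8272 = 9.88504 loaf
9.88504 loaf × 8.16 = 80.6619264 barley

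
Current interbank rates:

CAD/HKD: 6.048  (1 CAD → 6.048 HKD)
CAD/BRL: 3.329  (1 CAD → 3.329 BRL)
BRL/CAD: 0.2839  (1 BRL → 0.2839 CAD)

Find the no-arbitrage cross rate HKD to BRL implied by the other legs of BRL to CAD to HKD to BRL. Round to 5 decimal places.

0.58240

Known legs of the cycle: 0.2839 × 6.048 = 1.7170272
For no arbitrage the full-cycle product must be 1, so the missing rate is 1 / 1.7170272 ≈ 0.5824020.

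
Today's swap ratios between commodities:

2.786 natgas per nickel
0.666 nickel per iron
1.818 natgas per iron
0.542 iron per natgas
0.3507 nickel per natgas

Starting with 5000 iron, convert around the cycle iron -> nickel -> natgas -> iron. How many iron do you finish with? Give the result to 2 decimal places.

5028.34

5000 iron × 0.666 = 3330 nickel
3330 nickel × 2.786 = 9277.38 natgas
9277.38 natgas × 0.542 = 5028.33996 iron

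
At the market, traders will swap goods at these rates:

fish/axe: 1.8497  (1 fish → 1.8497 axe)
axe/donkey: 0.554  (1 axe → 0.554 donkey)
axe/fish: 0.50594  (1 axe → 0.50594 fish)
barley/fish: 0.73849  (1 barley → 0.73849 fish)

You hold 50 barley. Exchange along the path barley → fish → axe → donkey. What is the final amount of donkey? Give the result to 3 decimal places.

50 barley × 0.73849 = 36.9245 fish
36.9245 fish × 1.8497 = 68.29924765 axe
68.29924765 axe × 0.554 = 37.8377831981 donkey

37.838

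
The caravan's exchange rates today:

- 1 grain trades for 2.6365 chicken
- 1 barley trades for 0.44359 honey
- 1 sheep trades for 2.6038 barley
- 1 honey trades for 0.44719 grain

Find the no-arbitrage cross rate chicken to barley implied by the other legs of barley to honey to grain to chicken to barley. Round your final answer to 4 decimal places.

Known legs of the cycle: 0.44359 × 0.44719 × 2.6365 = 0.52299990040165
For no arbitrage the full-cycle product must be 1, so the missing rate is 1 / 0.52299990040165 ≈ 1.912046.

1.9120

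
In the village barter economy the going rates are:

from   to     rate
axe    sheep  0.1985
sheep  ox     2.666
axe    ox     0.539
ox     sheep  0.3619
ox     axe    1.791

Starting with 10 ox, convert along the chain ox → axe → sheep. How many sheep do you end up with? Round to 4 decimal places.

10 ox × 1.791 = 17.91 axe
17.91 axe × 0.1985 = 3.555135 sheep

3.5551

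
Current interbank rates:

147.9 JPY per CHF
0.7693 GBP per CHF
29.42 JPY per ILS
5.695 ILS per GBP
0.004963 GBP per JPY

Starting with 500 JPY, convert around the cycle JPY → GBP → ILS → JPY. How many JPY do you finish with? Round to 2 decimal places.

415.77

500 JPY × 0.004963 = 2.4815 GBP
2.4815 GBP × 5.695 = 14.1321425 ILS
14.1321425 ILS × 29.42 = 415.76763235 JPY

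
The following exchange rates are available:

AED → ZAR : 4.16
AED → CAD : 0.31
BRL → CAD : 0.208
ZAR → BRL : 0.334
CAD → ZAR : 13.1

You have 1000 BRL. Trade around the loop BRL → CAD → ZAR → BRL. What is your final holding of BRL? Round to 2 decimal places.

1000 BRL × 0.208 = 208 CAD
208 CAD × 13.1 = 2724.8 ZAR
2724.8 ZAR × 0.334 = 910.0832 BRL

910.08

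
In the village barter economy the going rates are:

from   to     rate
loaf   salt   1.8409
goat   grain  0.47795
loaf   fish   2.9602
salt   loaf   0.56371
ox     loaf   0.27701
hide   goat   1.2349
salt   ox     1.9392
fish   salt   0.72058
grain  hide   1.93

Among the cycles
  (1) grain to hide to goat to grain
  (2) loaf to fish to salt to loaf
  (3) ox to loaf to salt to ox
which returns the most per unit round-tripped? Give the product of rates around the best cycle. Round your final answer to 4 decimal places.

1.2024

(1) 1.93 × 1.2349 × 0.47795 = 1.13913
(2) 2.9602 × 0.72058 × 0.56371 = 1.20243
(3) 0.27701 × 1.8409 × 1.9392 = 0.98889
Highest is cycle (2) at 1.2024 (>1, arbitrage).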